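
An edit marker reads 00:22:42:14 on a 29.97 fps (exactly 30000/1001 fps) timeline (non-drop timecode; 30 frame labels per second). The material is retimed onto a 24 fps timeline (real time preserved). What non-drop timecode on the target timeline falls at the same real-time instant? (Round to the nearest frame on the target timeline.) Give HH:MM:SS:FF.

00:22:43:20

Source frame index: (0×3600 + 22×60 + 42) × 30 + 14 = 40874.
Real time: 40874 / (30000/1001) = 20457437/15000 s.
Target frame: (20457437/15000) × (24) = 20457437/625 ≈ 32731.899 → 32732.
At 24 labels/s: frame 32732 → 00:22:43:20.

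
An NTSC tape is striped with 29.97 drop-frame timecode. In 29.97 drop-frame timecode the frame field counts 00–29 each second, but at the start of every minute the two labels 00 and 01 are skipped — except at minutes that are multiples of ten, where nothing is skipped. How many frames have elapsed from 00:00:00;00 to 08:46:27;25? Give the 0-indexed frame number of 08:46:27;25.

946687

Complete 10-minute blocks: 52, each 17982 frames → 935064.
Remaining 6 whole minutes in the current block: 1800 + 5 × 1798 = 10790 frames.
Within the current minute: 27 × 30 + 25 − 2 = 833 (labels ;00/;01 skipped at this minute). Total = 935064 + 10790 + 833 = 946687.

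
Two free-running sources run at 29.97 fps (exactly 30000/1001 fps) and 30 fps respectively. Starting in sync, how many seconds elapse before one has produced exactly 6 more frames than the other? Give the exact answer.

The gap grows by |30 − 30000/1001| = 30/1001 frames per second.
Time for a 6-frame gap: 6 ÷ (30/1001) = 200.2 s.

200.2 seconds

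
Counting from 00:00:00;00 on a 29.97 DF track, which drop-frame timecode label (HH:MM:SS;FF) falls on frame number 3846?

Ten DF minutes hold 17982 frames, so frame 3846 lies in block 0 (frames 0–17981) with 3846 frames into that block.
The block's first minute is 1800 frames and the rest 1798 each; 3846 frames reaches minute 2, so 0 × 18 + 2 × 2 = 4 labels have been skipped so far.
Adding those back, label number 3846 + 4 = 3850 at 30 labels/s is 128 s + 10 f = 0 h 2 min 8 s frame 10, i.e. 00:02:08;10.

00:02:08;10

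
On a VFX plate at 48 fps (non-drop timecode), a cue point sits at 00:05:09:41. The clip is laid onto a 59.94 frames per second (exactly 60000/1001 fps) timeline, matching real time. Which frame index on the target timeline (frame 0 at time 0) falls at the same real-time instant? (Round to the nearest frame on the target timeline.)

Source frame index: (0×3600 + 5×60 + 9) × 48 + 41 = 14873.
Real time: 14873 / (48) = 14873/48 s.
Target frame: (14873/48) × (60000/1001) = 18591250/1001 ≈ 18572.677 → 18573.

frame 18573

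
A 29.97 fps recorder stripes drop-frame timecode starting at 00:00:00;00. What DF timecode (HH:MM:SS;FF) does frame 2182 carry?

Each 10-minute DF block holds 10 × 60 × 30 − 9 × 2 = 17982 frames. 2182 ÷ 17982 → 0 full blocks, remainder 2182.
Within the partial block the first minute is 1800 frames and each further minute 1798, so 1 further minute boundary passed. Total skipped labels = 18 × 0 + 2 × 1 = 2.
Non-drop label index = 2182 + 2 = 2184; at 30 labels/s that is 00:01:12:24, i.e. DF 00:01:12;24.

00:01:12;24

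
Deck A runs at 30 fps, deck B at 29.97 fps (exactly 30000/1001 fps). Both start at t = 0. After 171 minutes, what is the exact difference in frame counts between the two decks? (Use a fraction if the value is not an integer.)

307800/1001 frames

171 min = 10260 s.
A emits 30 × 10260 = 307800 frames; B emits 30000/1001 × 10260 = 307800000/1001.
Difference = 307800/1001 frames (≈ 307.4925); B is behind A.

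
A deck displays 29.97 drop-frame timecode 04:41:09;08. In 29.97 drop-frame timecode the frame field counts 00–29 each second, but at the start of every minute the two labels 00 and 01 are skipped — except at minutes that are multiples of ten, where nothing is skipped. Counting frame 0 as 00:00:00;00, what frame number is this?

Complete 10-minute blocks: 28, each 17982 frames → 503496.
Remaining 1 whole minute in the current block: 1800 + 0 × 1798 = 1800 frames.
Within the current minute: 9 × 30 + 8 − 2 = 276 (labels ;00/;01 skipped at this minute). Total = 503496 + 1800 + 276 = 505572.

505572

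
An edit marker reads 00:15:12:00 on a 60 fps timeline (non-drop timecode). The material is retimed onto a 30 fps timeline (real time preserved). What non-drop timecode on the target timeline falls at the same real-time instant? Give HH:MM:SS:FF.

00:15:12:00

Source frame index: (0×3600 + 15×60 + 12) × 60 + 0 = 54720.
Real time: 54720 / (60) = 912 s.
Target frame: (912) × (30) = 27360.
At 30 labels/s: frame 27360 → 00:15:12:00.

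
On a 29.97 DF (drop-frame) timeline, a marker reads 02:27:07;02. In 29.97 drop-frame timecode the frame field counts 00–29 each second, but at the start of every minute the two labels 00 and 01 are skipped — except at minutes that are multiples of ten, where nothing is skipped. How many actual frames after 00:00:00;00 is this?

264546

As if non-drop at 30 labels/s: (2 × 3600 + 27 × 60 + 7) × 30 + 2 = 264812.
Minute boundaries passed: 147; those not divisible by 10: 147 − 14 = 133; dropped labels = 2 × 133 = 266.
Actual frame index = 264812 − 266 = 264546.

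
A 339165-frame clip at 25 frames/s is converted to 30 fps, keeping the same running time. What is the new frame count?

406998 frames

Target frames = source frames × (target rate / source rate) = 339165 × (30)/(25) = 339165 × 6/5 = 406998.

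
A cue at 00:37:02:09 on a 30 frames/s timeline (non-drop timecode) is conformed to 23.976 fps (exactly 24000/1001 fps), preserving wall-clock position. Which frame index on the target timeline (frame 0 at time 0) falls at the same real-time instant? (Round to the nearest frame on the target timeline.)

frame 53282

Source frame index: (0×3600 + 37×60 + 2) × 30 + 9 = 66669.
Real time: 66669 / (30) = 22223/10 s.
Target frame: (22223/10) × (24000/1001) = 53335200/1001 ≈ 53281.918 → 53282.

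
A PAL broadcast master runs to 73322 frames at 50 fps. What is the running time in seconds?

Running time = 73322 / (50) = 1466.44 s.

1466.44 seconds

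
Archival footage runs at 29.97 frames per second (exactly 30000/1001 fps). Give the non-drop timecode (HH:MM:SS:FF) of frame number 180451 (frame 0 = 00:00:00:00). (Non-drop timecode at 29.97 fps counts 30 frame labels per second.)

180451 ÷ 30 = 6015 full seconds, remainder 1 frame.
6015 s = 1 h 40 min 15 s.
Timecode: 01:40:15:01.

01:40:15:01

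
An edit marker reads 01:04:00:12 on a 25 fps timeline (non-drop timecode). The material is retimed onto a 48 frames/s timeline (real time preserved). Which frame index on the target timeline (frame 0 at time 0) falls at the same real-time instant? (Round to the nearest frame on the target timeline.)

frame 184343

Source frame index: (1×3600 + 4×60 + 0) × 25 + 12 = 96012.
Real time: 96012 / (25) = 96012/25 s.
Target frame: (96012/25) × (48) = 4608576/25 ≈ 184343.040 → 184343.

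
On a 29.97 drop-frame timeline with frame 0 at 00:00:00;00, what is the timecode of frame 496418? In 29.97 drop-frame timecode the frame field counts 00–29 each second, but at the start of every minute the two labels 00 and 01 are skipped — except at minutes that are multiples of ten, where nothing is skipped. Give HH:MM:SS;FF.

Each 10-minute DF block holds 10 × 60 × 30 − 9 × 2 = 17982 frames. 496418 ÷ 17982 → 27 full blocks, remainder 10904.
Within the partial block the first minute is 1800 frames and each further minute 1798, so 6 further minute boundaries passed. Total skipped labels = 18 × 27 + 2 × 6 = 498.
Non-drop label index = 496418 + 498 = 496916; at 30 labels/s that is 04:36:03:26, i.e. DF 04:36:03;26.

04:36:03;26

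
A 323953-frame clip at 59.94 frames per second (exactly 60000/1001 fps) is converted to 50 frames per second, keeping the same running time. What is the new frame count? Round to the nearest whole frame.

Frames at target rate = 323953 × (50) / (60000/1001) = 324276953/1200 ≈ 270230.794.
Nearest whole frame: 270231.

270231 frames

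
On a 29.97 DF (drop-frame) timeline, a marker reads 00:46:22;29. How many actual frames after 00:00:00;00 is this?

Complete 10-minute blocks: 4, each 17982 frames → 71928.
Remaining 6 whole minutes in the current block: 1800 + 5 × 1798 = 10790 frames.
Within the current minute: 22 × 30 + 29 − 2 = 687 (labels ;00/;01 skipped at this minute). Total = 71928 + 10790 + 687 = 83405.

83405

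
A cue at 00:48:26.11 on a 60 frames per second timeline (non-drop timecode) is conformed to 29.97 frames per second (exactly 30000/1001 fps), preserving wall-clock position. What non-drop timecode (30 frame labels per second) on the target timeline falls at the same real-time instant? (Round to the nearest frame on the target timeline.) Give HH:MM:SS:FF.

Source frame index: (0×3600 + 48×60 + 26) × 60 + 11 = 174371.
Real time: 174371 / (60) = 174371/60 s.
Target frame: (174371/60) × (30000/1001) = 87185500/1001 ≈ 87098.402 → 87098.
At 30 labels/s: frame 87098 → 00:48:23:08.

00:48:23:08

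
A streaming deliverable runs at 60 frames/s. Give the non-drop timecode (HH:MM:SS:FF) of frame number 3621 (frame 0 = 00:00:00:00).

00:01:00:21

3621 ÷ 60 = 60 full seconds, remainder 21 frames.
60 s = 0 h 1 min 0 s.
Timecode: 00:01:00:21.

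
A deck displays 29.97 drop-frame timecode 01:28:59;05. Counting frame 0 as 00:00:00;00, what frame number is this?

160015

As if non-drop at 30 labels/s: (1 × 3600 + 28 × 60 + 59) × 30 + 5 = 160175.
Minute boundaries passed: 88; those not divisible by 10: 88 − 8 = 80; dropped labels = 2 × 80 = 160.
Actual frame index = 160175 − 160 = 160015.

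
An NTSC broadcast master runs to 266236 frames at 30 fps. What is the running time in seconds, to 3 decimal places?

8874.533 seconds

Running time = 266236 × 1/30 = 133118/15 s ≈ 8874.533 s.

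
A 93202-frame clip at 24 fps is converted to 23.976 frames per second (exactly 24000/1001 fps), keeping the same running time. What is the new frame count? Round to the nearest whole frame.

93109 frames

Frames at target rate = 93202 × (24000/1001) / (24) = 93202000/1001 ≈ 93108.891.
Nearest whole frame: 93109.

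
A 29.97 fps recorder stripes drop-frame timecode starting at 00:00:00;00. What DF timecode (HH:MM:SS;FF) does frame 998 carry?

00:00:33;08

Each 10-minute DF block holds 10 × 60 × 30 − 9 × 2 = 17982 frames. 998 ÷ 17982 → 0 full blocks, remainder 998.
Within the partial block the first minute is 1800 frames and each further minute 1798, so 0 further minute boundaries passed. Total skipped labels = 18 × 0 + 2 × 0 = 0.
Non-drop label index = 998 + 0 = 998; at 30 labels/s that is 00:00:33:08, i.e. DF 00:00:33;08.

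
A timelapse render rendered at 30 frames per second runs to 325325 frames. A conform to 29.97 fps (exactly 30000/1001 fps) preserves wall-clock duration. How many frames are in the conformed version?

325000 frames

Target frames = source frames × (target rate / source rate) = 325325 × (30000/1001)/(30) = 325325 × 1000/1001 = 325000.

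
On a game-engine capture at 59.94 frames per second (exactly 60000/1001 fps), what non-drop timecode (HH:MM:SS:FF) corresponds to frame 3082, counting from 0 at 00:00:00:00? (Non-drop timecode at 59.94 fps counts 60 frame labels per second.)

00:00:51:22

3082 ÷ 60 = 51 full seconds, remainder 22 frames.
51 s = 0 h 0 min 51 s.
Timecode: 00:00:51:22.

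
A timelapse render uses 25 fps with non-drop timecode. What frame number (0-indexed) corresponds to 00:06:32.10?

9810

Total seconds to the label: (0 × 3600 + 6 × 60 + 32) = 392.
Frame index = 392 × 25 + 10 = 9810.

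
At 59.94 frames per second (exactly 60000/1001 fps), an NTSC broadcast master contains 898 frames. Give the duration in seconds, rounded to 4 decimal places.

Running time = 898 × 1001/60000 = 449449/30000 s ≈ 14.9816 s.

14.9816 seconds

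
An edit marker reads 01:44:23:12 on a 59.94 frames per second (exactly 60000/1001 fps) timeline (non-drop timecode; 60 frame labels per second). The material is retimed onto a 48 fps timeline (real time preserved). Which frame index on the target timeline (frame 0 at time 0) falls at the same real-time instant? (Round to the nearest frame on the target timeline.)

Source frame index: (1×3600 + 44×60 + 23) × 60 + 12 = 375792.
Real time: 375792 / (60000/1001) = 7836829/1250 s.
Target frame: (7836829/1250) × (48) = 188083896/625 ≈ 300934.234 → 300934.

frame 300934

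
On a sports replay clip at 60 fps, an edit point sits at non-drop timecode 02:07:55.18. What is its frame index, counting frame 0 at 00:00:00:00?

Total seconds to the label: (2 × 3600 + 7 × 60 + 55) = 7675.
Frame index = 7675 × 60 + 18 = 460518.

460518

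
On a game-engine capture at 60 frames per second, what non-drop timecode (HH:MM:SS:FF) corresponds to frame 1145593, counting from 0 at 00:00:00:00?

05:18:13:13

1145593 ÷ 60 = 19093 full seconds, remainder 13 frames.
19093 s = 5 h 18 min 13 s.
Timecode: 05:18:13:13.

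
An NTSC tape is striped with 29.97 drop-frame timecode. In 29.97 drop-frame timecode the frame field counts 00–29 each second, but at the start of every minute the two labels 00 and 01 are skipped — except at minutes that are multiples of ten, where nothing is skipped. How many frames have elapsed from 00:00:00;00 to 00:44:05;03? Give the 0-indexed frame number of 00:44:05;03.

79273

As if non-drop at 30 labels/s: (0 × 3600 + 44 × 60 + 5) × 30 + 3 = 79353.
Minute boundaries passed: 44; those not divisible by 10: 44 − 4 = 40; dropped labels = 2 × 40 = 80.
Actual frame index = 79353 − 80 = 79273.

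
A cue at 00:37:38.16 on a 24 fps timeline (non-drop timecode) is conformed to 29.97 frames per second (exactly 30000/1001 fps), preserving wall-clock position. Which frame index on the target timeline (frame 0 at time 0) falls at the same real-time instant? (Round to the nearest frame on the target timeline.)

frame 67692

Source frame index: (0×3600 + 37×60 + 38) × 24 + 16 = 54208.
Real time: 54208 / (24) = 6776/3 s.
Target frame: (6776/3) × (30000/1001) = 880000/13 ≈ 67692.308 → 67692.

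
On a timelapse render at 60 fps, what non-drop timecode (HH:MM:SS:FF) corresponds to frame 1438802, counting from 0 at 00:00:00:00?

1438802 ÷ 60 = 23980 full seconds, remainder 2 frames.
23980 s = 6 h 39 min 40 s.
Timecode: 06:39:40:02.

06:39:40:02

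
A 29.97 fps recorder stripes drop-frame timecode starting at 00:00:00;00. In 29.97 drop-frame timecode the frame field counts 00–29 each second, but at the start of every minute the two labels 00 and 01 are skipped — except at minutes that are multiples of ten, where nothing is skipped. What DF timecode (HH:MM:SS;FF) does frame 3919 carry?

00:02:10;23

Each 10-minute DF block holds 10 × 60 × 30 − 9 × 2 = 17982 frames. 3919 ÷ 17982 → 0 full blocks, remainder 3919.
Within the partial block the first minute is 1800 frames and each further minute 1798, so 2 further minute boundaries passed. Total skipped labels = 18 × 0 + 2 × 2 = 4.
Non-drop label index = 3919 + 4 = 3923; at 30 labels/s that is 00:02:10:23, i.e. DF 00:02:10;23.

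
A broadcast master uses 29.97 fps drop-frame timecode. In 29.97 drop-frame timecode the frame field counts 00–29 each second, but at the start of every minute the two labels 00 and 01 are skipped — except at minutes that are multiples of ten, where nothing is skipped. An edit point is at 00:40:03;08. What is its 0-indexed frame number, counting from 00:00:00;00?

Complete 10-minute blocks: 4, each 17982 frames → 71928.
Remaining 0 whole minutes in the current block: 0 frames.
Within the current minute: 3 × 30 + 8 = 98. Total = 71928 + 0 + 98 = 72026.

72026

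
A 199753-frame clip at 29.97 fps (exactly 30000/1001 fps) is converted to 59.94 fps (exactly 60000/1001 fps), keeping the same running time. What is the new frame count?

399506 frames

Target frames = source frames × (target rate / source rate) = 199753 × (60000/1001)/(30000/1001) = 199753 × 2 = 399506.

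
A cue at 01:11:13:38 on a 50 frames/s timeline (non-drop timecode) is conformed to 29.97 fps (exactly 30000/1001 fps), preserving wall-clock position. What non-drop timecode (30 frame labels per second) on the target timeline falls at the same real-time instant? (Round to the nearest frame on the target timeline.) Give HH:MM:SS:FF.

Source frame index: (1×3600 + 11×60 + 13) × 50 + 38 = 213688.
Real time: 213688 / (50) = 106844/25 s.
Target frame: (106844/25) × (30000/1001) = 128212800/1001 ≈ 128084.715 → 128085.
At 30 labels/s: frame 128085 → 01:11:09:15.

01:11:09:15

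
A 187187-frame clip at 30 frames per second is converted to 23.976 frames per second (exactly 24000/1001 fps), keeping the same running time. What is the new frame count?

149600 frames

Target frames = source frames × (target rate / source rate) = 187187 × (24000/1001)/(30) = 187187 × 800/1001 = 149600.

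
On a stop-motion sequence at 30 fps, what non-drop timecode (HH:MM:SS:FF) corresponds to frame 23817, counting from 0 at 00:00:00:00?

23817 ÷ 30 = 793 full seconds, remainder 27 frames.
793 s = 0 h 13 min 13 s.
Timecode: 00:13:13:27.

00:13:13:27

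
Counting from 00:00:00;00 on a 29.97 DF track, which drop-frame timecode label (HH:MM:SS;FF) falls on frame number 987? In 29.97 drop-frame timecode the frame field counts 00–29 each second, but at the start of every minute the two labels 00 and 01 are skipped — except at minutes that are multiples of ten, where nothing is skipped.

00:00:32;27

Each 10-minute DF block holds 10 × 60 × 30 − 9 × 2 = 17982 frames. 987 ÷ 17982 → 0 full blocks, remainder 987.
Within the partial block the first minute is 1800 frames and each further minute 1798, so 0 further minute boundaries passed. Total skipped labels = 18 × 0 + 2 × 0 = 0.
Non-drop label index = 987 + 0 = 987; at 30 labels/s that is 00:00:32:27, i.e. DF 00:00:32;27.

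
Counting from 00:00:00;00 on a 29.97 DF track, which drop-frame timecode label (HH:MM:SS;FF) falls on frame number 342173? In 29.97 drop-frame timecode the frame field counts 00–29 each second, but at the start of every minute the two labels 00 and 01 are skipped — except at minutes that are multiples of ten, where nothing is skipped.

03:10:17;05

Each 10-minute DF block holds 10 × 60 × 30 − 9 × 2 = 17982 frames. 342173 ÷ 17982 → 19 full blocks, remainder 515.
Within the partial block the first minute is 1800 frames and each further minute 1798, so 0 further minute boundaries passed. Total skipped labels = 18 × 19 + 2 × 0 = 342.
Non-drop label index = 342173 + 342 = 342515; at 30 labels/s that is 03:10:17:05, i.e. DF 03:10:17;05.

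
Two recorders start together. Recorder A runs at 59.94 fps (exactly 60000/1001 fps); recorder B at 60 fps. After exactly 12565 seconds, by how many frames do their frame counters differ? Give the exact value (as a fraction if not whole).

107700/143 frames

A emits 60000/1001 × 12565 = 107700000/143 frames; B emits 60 × 12565 = 753900.
Difference = 107700/143 frames (≈ 753.1469); B is ahead of A.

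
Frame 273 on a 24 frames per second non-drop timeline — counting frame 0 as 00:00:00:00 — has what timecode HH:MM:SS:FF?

273 ÷ 24 = 11 full seconds, remainder 9 frames.
11 s = 0 h 0 min 11 s.
Timecode: 00:00:11:09.

00:00:11:09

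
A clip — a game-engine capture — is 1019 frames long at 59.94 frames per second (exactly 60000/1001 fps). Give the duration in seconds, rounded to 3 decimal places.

17.000 seconds

Running time = 1019 × 1001/60000 = 1020019/60000 s ≈ 17.000 s.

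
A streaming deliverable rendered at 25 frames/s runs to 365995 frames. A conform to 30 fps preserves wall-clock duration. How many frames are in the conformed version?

439194 frames

Target frames = source frames × (target rate / source rate) = 365995 × (30)/(25) = 365995 × 6/5 = 439194.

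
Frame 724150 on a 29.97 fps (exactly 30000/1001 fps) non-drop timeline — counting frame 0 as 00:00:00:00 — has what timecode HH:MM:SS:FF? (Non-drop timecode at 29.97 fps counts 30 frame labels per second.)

06:42:18:10

724150 ÷ 30 = 24138 full seconds, remainder 10 frames.
24138 s = 6 h 42 min 18 s.
Timecode: 06:42:18:10.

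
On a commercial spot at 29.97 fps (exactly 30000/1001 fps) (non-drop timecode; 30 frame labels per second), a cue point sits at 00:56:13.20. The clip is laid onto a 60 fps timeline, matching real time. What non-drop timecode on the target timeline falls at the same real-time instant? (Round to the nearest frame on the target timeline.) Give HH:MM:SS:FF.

Source frame index: (0×3600 + 56×60 + 13) × 30 + 20 = 101210.
Real time: 101210 / (30000/1001) = 10131121/3000 s.
Target frame: (10131121/3000) × (60) = 10131121/50 ≈ 202622.420 → 202622.
At 60 labels/s: frame 202622 → 00:56:17:02.

00:56:17:02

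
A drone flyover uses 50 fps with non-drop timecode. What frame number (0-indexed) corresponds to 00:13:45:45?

41295

Total seconds to the label: (0 × 3600 + 13 × 60 + 45) = 825.
Frame index = 825 × 50 + 45 = 41295.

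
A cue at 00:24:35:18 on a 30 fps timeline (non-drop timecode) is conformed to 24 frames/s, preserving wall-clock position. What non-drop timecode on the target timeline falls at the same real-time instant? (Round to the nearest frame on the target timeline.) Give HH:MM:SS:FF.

Source frame index: (0×3600 + 24×60 + 35) × 30 + 18 = 44268.
Real time: 44268 / (30) = 7378/5 s.
Target frame: (7378/5) × (24) = 177072/5 ≈ 35414.400 → 35414.
At 24 labels/s: frame 35414 → 00:24:35:14.

00:24:35:14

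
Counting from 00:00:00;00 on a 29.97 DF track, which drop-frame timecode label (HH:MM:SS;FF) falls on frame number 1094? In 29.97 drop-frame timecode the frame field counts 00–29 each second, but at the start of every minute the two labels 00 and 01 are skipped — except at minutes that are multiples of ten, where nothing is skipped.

Each 10-minute DF block holds 10 × 60 × 30 − 9 × 2 = 17982 frames. 1094 ÷ 17982 → 0 full blocks, remainder 1094.
Within the partial block the first minute is 1800 frames and each further minute 1798, so 0 further minute boundaries passed. Total skipped labels = 18 × 0 + 2 × 0 = 0.
Non-drop label index = 1094 + 0 = 1094; at 30 labels/s that is 00:00:36:14, i.e. DF 00:00:36;14.

00:00:36;14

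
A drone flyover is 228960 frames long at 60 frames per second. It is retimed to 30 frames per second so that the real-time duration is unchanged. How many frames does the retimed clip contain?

114480 frames

Target frames = source frames × (target rate / source rate) = 228960 × (30)/(60) = 228960 × 1/2 = 114480.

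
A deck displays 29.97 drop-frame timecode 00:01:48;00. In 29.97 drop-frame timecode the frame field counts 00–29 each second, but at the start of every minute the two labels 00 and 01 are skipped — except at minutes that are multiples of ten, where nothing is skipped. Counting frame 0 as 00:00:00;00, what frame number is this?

Complete 10-minute blocks: 0, each 17982 frames → 0.
Remaining 1 whole minute in the current block: 1800 + 0 × 1798 = 1800 frames.
Within the current minute: 48 × 30 + 0 − 2 = 1438 (labels ;00/;01 skipped at this minute). Total = 0 + 1800 + 1438 = 3238.

3238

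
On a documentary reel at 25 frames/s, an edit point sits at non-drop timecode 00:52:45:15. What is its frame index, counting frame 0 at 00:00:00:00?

Total seconds to the label: (0 × 3600 + 52 × 60 + 45) = 3165.
Frame index = 3165 × 25 + 15 = 79140.

79140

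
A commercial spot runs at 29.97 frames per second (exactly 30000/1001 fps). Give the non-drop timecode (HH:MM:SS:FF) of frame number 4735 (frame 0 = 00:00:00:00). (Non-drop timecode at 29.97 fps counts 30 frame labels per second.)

00:02:37:25

4735 ÷ 30 = 157 full seconds, remainder 25 frames.
157 s = 0 h 2 min 37 s.
Timecode: 00:02:37:25.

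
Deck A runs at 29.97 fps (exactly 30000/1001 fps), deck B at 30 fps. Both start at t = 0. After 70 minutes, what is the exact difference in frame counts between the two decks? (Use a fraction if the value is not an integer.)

18000/143 frames

70 min = 4200 s.
A emits 30000/1001 × 4200 = 18000000/143 frames; B emits 30 × 4200 = 126000.
Difference = 18000/143 frames (≈ 125.8741); B is ahead of A.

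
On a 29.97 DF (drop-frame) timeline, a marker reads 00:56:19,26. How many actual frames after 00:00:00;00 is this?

101294

As if non-drop at 30 labels/s: (0 × 3600 + 56 × 60 + 19) × 30 + 26 = 101396.
Minute boundaries passed: 56; those not divisible by 10: 56 − 5 = 51; dropped labels = 2 × 51 = 102.
Actual frame index = 101396 − 102 = 101294.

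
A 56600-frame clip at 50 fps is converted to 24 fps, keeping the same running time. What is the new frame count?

27168 frames

Target frames = source frames × (target rate / source rate) = 56600 × (24)/(50) = 56600 × 12/25 = 27168.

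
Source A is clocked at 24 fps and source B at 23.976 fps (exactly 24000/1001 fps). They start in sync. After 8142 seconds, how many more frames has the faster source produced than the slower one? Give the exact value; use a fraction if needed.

A emits 24 × 8142 = 195408 frames; B emits 24000/1001 × 8142 = 195408000/1001.
Difference = 195408/1001 frames (≈ 195.2128); B is behind A.

195408/1001 frames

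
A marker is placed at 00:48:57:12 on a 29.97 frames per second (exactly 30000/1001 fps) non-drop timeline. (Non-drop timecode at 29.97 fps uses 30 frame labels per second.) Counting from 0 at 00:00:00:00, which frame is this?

88122

Total seconds to the label: (0 × 3600 + 48 × 60 + 57) = 2937.
Frame index = 2937 × 30 + 12 = 88122.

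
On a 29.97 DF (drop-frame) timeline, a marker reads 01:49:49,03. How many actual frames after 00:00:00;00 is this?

As if non-drop at 30 labels/s: (1 × 3600 + 49 × 60 + 49) × 30 + 3 = 197673.
Minute boundaries passed: 109; those not divisible by 10: 109 − 10 = 99; dropped labels = 2 × 99 = 198.
Actual frame index = 197673 − 198 = 197475.

197475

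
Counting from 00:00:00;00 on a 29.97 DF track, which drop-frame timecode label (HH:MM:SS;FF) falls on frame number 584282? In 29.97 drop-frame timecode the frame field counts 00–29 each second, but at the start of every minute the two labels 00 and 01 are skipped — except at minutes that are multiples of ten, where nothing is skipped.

Ten DF minutes hold 17982 frames, so frame 584282 lies in block 32 (frames 575424–593405) with 8858 frames into that block.
The block's first minute is 1800 frames and the rest 1798 each; 8858 frames reaches minute 4, so 32 × 18 + 4 × 2 = 584 labels have been skipped so far.
Adding those back, label number 584282 + 584 = 584866 at 30 labels/s is 19495 s + 16 f = 5 h 24 min 55 s frame 16, i.e. 05:24:55;16.

05:24:55;16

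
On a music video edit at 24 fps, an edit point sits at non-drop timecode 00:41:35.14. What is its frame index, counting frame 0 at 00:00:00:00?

frame 59894

Total seconds to the label: (0 × 3600 + 41 × 60 + 35) = 2495.
Frame index = 2495 × 24 + 14 = 59894.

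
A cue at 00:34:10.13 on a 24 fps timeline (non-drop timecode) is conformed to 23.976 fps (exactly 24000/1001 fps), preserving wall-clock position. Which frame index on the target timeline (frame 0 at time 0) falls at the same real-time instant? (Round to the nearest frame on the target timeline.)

frame 49164

Source frame index: (0×3600 + 34×60 + 10) × 24 + 13 = 49213.
Real time: 49213 / (24) = 49213/24 s.
Target frame: (49213/24) × (24000/1001) = 49213000/1001 ≈ 49163.836 → 49164.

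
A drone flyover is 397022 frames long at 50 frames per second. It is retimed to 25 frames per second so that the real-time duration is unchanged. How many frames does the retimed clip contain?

198511 frames

Frames at target rate = 397022 × (25) / (50) = 198511.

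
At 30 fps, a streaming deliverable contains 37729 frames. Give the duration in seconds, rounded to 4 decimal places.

Running time = 37729 × 1/30 = 37729/30 s ≈ 1257.6333 s.

1257.6333 seconds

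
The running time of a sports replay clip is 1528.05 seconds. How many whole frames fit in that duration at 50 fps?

76402 frames

Frames = 1528.05 × 50 = 152805/2 ≈ 76402.5000.
Complete frames: 76402.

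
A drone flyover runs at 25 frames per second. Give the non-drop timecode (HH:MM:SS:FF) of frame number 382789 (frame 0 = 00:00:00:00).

04:15:11:14

382789 ÷ 25 = 15311 full seconds, remainder 14 frames.
15311 s = 4 h 15 min 11 s.
Timecode: 04:15:11:14.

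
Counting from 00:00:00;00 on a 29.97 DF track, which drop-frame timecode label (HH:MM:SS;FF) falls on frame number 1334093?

Ten DF minutes hold 17982 frames, so frame 1334093 lies in block 74 (frames 1330668–1348649) with 3425 frames into that block.
The block's first minute is 1800 frames and the rest 1798 each; 3425 frames reaches minute 1, so 74 × 18 + 1 × 2 = 1334 labels have been skipped so far.
Adding those back, label number 1334093 + 1334 = 1335427 at 30 labels/s is 44514 s + 7 f = 12 h 21 min 54 s frame 7, i.e. 12:21:54;07.

12:21:54;07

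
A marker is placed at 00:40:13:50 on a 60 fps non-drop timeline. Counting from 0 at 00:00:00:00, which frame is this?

Total seconds to the label: (0 × 3600 + 40 × 60 + 13) = 2413.
Frame index = 2413 × 60 + 50 = 144830.

frame 144830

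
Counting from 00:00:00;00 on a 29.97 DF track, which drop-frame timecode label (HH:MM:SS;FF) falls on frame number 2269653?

Each 10-minute DF block holds 10 × 60 × 30 − 9 × 2 = 17982 frames. 2269653 ÷ 17982 → 126 full blocks, remainder 3921.
Within the partial block the first minute is 1800 frames and each further minute 1798, so 2 further minute boundaries passed. Total skipped labels = 18 × 126 + 2 × 2 = 2272.
Non-drop label index = 2269653 + 2272 = 2271925; at 30 labels/s that is 21:02:10:25, i.e. DF 21:02:10;25.

21:02:10;25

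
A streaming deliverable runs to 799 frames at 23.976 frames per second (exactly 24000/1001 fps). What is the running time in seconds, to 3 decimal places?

33.325 seconds

Running time = 799 × 1001/24000 = 799799/24000 s ≈ 33.325 s.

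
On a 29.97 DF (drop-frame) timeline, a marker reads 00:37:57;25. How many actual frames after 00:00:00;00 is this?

68267

Complete 10-minute blocks: 3, each 17982 frames → 53946.
Remaining 7 whole minutes in the current block: 1800 + 6 × 1798 = 12588 frames.
Within the current minute: 57 × 30 + 25 − 2 = 1733 (labels ;00/;01 skipped at this minute). Total = 53946 + 12588 + 1733 = 68267.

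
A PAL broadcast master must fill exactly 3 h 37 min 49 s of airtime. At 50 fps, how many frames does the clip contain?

3 h 37 min 49 s = 13069 s.
Frames = 13069 × 50 = 653450.

653450 frames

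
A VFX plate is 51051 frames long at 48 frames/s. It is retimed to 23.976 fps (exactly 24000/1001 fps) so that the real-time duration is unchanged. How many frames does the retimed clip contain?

Target frames = source frames × (target rate / source rate) = 51051 × (24000/1001)/(48) = 51051 × 500/1001 = 25500.

25500 frames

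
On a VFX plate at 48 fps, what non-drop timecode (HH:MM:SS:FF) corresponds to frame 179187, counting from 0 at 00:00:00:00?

179187 ÷ 48 = 3733 full seconds, remainder 3 frames.
3733 s = 1 h 2 min 13 s.
Timecode: 01:02:13:03.

01:02:13:03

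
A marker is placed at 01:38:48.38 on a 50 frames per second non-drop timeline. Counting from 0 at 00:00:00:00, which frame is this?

296438

Total seconds to the label: (1 × 3600 + 38 × 60 + 48) = 5928.
Frame index = 5928 × 50 + 38 = 296438.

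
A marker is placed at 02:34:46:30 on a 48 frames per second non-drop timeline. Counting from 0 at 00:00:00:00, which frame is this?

Total seconds to the label: (2 × 3600 + 34 × 60 + 46) = 9286.
Frame index = 9286 × 48 + 30 = 445758.

frame 445758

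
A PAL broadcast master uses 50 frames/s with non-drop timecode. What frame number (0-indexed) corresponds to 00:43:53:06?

Total seconds to the label: (0 × 3600 + 43 × 60 + 53) = 2633.
Frame index = 2633 × 50 + 6 = 131656.

131656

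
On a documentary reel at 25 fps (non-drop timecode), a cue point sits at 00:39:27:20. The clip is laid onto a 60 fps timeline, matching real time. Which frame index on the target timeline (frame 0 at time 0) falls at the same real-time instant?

Source frame index: (0×3600 + 39×60 + 27) × 25 + 20 = 59195.
Real time: 59195 / (25) = 11839/5 s.
Target frame: (11839/5) × (60) = 142068.

frame 142068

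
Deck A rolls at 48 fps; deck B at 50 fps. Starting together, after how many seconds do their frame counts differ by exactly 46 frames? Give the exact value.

23 seconds

The gap grows by |50 − 48| = 2 frames per second.
Time for a 46-frame gap: 46 ÷ (2) = 23 s.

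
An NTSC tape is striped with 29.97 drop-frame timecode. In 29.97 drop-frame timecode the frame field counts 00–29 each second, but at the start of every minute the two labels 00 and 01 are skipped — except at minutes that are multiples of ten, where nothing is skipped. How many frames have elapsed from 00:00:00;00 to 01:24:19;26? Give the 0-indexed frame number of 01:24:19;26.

As if non-drop at 30 labels/s: (1 × 3600 + 24 × 60 + 19) × 30 + 26 = 151796.
Minute boundaries passed: 84; those not divisible by 10: 84 − 8 = 76; dropped labels = 2 × 76 = 152.
Actual frame index = 151796 − 152 = 151644.

151644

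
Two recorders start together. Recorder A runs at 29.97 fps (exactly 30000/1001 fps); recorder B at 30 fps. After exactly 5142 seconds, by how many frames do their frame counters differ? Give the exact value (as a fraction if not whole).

154260/1001 frames

A emits 30000/1001 × 5142 = 154260000/1001 frames; B emits 30 × 5142 = 154260.
Difference = 154260/1001 frames (≈ 154.1059); B is ahead of A.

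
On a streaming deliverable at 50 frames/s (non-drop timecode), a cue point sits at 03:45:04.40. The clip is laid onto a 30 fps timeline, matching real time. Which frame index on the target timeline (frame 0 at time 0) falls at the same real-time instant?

frame 405144

Source frame index: (3×3600 + 45×60 + 4) × 50 + 40 = 675240.
Real time: 675240 / (50) = 67524/5 s.
Target frame: (67524/5) × (30) = 405144.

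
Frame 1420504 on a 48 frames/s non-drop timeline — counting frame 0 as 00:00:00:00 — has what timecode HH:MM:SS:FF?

08:13:13:40

1420504 ÷ 48 = 29593 full seconds, remainder 40 frames.
29593 s = 8 h 13 min 13 s.
Timecode: 08:13:13:40.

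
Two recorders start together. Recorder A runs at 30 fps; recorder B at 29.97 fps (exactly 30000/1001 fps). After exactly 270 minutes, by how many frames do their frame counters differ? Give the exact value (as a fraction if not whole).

486000/1001 frames

270 min = 16200 s.
A emits 30 × 16200 = 486000 frames; B emits 30000/1001 × 16200 = 486000000/1001.
Difference = 486000/1001 frames (≈ 485.5145); B is behind A.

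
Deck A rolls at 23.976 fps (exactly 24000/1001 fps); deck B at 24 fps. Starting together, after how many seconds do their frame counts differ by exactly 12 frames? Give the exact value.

The gap grows by |24 − 24000/1001| = 24/1001 frames per second.
Time for a 12-frame gap: 12 ÷ (24/1001) = 500.5 s.

500.5 seconds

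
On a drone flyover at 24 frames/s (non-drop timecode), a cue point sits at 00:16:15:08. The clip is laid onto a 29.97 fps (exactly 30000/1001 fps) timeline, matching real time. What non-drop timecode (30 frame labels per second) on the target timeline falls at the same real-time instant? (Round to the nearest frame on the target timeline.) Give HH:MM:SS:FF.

Source frame index: (0×3600 + 16×60 + 15) × 24 + 8 = 23408.
Real time: 23408 / (24) = 2926/3 s.
Target frame: (2926/3) × (30000/1001) = 380000/13 ≈ 29230.769 → 29231.
At 30 labels/s: frame 29231 → 00:16:14:11.

00:16:14:11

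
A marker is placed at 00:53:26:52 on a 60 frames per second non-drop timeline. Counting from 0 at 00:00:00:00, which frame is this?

Total seconds to the label: (0 × 3600 + 53 × 60 + 26) = 3206.
Frame index = 3206 × 60 + 52 = 192412.

192412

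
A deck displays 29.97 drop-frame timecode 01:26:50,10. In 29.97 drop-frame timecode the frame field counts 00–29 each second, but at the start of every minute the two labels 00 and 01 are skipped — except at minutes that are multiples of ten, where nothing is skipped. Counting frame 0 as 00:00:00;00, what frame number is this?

156154

As if non-drop at 30 labels/s: (1 × 3600 + 26 × 60 + 50) × 30 + 10 = 156310.
Minute boundaries passed: 86; those not divisible by 10: 86 − 8 = 78; dropped labels = 2 × 78 = 156.
Actual frame index = 156310 − 156 = 156154.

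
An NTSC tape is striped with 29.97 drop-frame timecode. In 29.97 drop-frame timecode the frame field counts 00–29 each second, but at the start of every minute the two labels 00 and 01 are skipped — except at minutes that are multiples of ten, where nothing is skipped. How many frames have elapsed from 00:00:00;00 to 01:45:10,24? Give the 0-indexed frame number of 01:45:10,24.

As if non-drop at 30 labels/s: (1 × 3600 + 45 × 60 + 10) × 30 + 24 = 189324.
Minute boundaries passed: 105; those not divisible by 10: 105 − 10 = 95; dropped labels = 2 × 95 = 190.
Actual frame index = 189324 − 190 = 189134.

189134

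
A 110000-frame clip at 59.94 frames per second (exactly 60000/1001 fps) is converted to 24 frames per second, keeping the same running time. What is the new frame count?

44044 frames

Target frames = source frames × (target rate / source rate) = 110000 × (24)/(60000/1001) = 110000 × 1001/2500 = 44044.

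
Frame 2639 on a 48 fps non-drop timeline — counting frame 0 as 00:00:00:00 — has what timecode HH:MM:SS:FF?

00:00:54:47

2639 ÷ 48 = 54 full seconds, remainder 47 frames.
54 s = 0 h 0 min 54 s.
Timecode: 00:00:54:47.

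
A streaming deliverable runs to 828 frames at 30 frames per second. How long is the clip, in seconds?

Running time = 828 / (30) = 27.6 s.

27.6 seconds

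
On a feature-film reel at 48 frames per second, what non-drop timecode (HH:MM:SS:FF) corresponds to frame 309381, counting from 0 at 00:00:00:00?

309381 ÷ 48 = 6445 full seconds, remainder 21 frames.
6445 s = 1 h 47 min 25 s.
Timecode: 01:47:25:21.

01:47:25:21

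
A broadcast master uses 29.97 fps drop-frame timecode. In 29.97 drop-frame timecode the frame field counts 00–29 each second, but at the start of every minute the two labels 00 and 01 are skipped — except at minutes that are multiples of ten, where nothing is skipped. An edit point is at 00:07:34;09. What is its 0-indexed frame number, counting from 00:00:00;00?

13615

Complete 10-minute blocks: 0, each 17982 frames → 0.
Remaining 7 whole minutes in the current block: 1800 + 6 × 1798 = 12588 frames.
Within the current minute: 34 × 30 + 9 − 2 = 1027 (labels ;00/;01 skipped at this minute). Total = 0 + 12588 + 1027 = 13615.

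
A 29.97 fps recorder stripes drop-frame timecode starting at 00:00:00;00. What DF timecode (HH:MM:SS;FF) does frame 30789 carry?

00:17:07;11

Ten DF minutes hold 17982 frames, so frame 30789 lies in block 1 (frames 17982–35963) with 12807 frames into that block.
The block's first minute is 1800 frames and the rest 1798 each; 12807 frames reaches minute 7, so 1 × 18 + 7 × 2 = 32 labels have been skipped so far.
Adding those back, label number 30789 + 32 = 30821 at 30 labels/s is 1027 s + 11 f = 0 h 17 min 7 s frame 11, i.e. 00:17:07;11.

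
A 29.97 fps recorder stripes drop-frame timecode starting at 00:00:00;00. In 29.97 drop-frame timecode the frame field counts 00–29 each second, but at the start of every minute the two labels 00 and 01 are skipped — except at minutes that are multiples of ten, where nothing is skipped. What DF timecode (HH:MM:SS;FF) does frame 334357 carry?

03:05:56;11

Ten DF minutes hold 17982 frames, so frame 334357 lies in block 18 (frames 323676–341657) with 10681 frames into that block.
The block's first minute is 1800 frames and the rest 1798 each; 10681 frames reaches minute 5, so 18 × 18 + 5 × 2 = 334 labels have been skipped so far.
Adding those back, label number 334357 + 334 = 334691 at 30 labels/s is 11156 s + 11 f = 3 h 5 min 56 s frame 11, i.e. 03:05:56;11.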